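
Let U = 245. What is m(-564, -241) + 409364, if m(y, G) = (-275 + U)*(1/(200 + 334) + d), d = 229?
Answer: 35821961/89 ≈ 4.0249e+5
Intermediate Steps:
m(y, G) = -611435/89 (m(y, G) = (-275 + 245)*(1/(200 + 334) + 229) = -30*(1/534 + 229) = -30*122287/534 = -611435/89)
m(-564, -241) + 409364 = -611435/89 + 409364 = 35821961/89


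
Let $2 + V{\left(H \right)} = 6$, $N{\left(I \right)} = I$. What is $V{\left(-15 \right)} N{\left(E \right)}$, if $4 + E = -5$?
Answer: $-36$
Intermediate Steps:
$E = -9$ ($E = -4 - 5 = -9$)
$V{\left(H \right)} = 4$ ($V{\left(H \right)} = -2 + 6 = 4$)
$V{\left(-15 \right)} N{\left(E \right)} = 4 \left(-9\right) = -36$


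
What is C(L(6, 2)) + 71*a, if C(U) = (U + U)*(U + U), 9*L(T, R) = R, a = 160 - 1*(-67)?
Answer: 1305493/81 ≈ 16117.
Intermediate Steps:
a = 227 (a = 160 + 67 = 227)
L(T, R) = R/9
C(U) = 4*U**2 (C(U) = (2*U)*(2*U) = 4*U**2)
C(L(6, 2)) + 71*a = 4*((1/9)*2)**2 + 71*227 = 4*(2/9)**2 + 16117 = 4*(4/81) + 16117 = 16/81 + 16117 = 1305493/81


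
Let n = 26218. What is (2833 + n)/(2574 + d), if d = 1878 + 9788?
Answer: 29051/14240 ≈ 2.0401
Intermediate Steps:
d = 11666
(2833 + n)/(2574 + d) = (2833 + 26218)/(2574 + 11666) = 29051/14240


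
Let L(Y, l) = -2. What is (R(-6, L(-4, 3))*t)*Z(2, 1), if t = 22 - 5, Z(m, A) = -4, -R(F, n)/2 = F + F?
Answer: -1632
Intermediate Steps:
R(F, n) = -4*F (R(F, n) = -2*(F + F) = -4*F)
t = 17
(R(-6, L(-4, 3))*t)*Z(2, 1) = (-4*(-6)*17)*(-4) = (24*17)*(-4) = 408*(-4) = -1632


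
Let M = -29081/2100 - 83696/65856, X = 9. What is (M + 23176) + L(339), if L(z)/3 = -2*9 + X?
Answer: 595119089/25725 ≈ 23134.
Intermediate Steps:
L(z) = -27 (L(z) = 3*(-2*9 + 9) = 3*(-18 + 9) = 3*(-9) = -27)
M = -388936/25725 (M = -29081*1/2100 - 83696*1/65856 = -29081/2100 - 5231/4116 = -388936/25725 ≈ -15.119)
(M + 23176) + L(339) = (-388936/25725 + 23176) - 27 = 595813664/25725 - 27 = 595119089/25725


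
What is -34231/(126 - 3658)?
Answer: 34231/3532 ≈ 9.6917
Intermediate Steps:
-34231/(126 - 3658) = -34231/(-3532) = -34231*(-1/3532) = 34231/3532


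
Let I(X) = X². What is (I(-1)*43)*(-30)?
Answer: -1290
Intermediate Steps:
(I(-1)*43)*(-30) = ((-1)²*43)*(-30) = (1*43)*(-30) = 43*(-30) = -1290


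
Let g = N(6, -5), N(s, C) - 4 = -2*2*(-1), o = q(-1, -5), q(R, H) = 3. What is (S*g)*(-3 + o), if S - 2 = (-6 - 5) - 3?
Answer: 0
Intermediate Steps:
o = 3
N(s, C) = 8 (N(s, C) = 4 - 2*2*(-1) = 4 - 4*(-1) = 4 + 4 = 8)
S = -12 (S = 2 + ((-6 - 5) - 3) = 2 + (-11 - 3) = 2 - 14 = -12)
g = 8
(S*g)*(-3 + o) = (-12*8)*(-3 + 3) = -96*0 = 0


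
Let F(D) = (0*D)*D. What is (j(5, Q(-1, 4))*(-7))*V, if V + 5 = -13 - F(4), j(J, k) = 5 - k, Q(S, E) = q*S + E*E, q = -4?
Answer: -1890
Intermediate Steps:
Q(S, E) = E**2 - 4*S (Q(S, E) = -4*S + E*E = -4*S + E**2 = E**2 - 4*S)
F(D) = 0 (F(D) = 0*D = 0)
V = -18 (V = -5 + (-13 - 1*0) = -5 + (-13 + 0) = -5 - 13 = -18)
(j(5, Q(-1, 4))*(-7))*V = ((5 - (4**2 - 4*(-1)))*(-7))*(-18) = ((5 - (16 + 4))*(-7))*(-18) = ((5 - 1*20)*(-7))*(-18) = ((5 - 20)*(-7))*(-18) = -15*(-7)*(-18) = 105*(-18) = -1890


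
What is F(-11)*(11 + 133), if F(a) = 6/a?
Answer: -864/11 ≈ -78.545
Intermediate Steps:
F(-11)*(11 + 133) = (6/(-11))*(11 + 133) = (6*(-1/11))*144 = -6/11*144 = -864/11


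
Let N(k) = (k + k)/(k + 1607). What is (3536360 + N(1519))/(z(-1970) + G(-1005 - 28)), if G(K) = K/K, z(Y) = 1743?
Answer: 5527332199/2725872 ≈ 2027.7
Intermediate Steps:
G(K) = 1
N(k) = 2*k/(1607 + k) (N(k) = (2*k)/(1607 + k) = 2*k/(1607 + k))
(3536360 + N(1519))/(z(-1970) + G(-1005 - 28)) = (3536360 + 2*1519/(1607 + 1519))/(1743 + 1) = (3536360 + 2*1519/3126)/1744 = (3536360 + 2*1519*(1/3126))*(1/1744) = (3536360 + 1519/1563)*(1/1744) = (5527332199/1563)*(1/1744) = 5527332199/2725872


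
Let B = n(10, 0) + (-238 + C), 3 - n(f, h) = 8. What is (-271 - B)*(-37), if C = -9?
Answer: 703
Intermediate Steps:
n(f, h) = -5 (n(f, h) = 3 - 1*8 = 3 - 8 = -5)
B = -252 (B = -5 + (-238 - 9) = -5 - 247 = -252)
(-271 - B)*(-37) = (-271 - 1*(-252))*(-37) = (-271 + 252)*(-37) = -19*(-37) = 703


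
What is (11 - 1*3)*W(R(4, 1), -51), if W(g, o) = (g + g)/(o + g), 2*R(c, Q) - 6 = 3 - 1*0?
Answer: -48/31 ≈ -1.5484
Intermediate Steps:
R(c, Q) = 9/2 (R(c, Q) = 3 + (3 - 1*0)/2 = 3 + (3 + 0)/2 = 3 + (½)*3 = 3 + 3/2 = 9/2)
W(g, o) = 2*g/(g + o) (W(g, o) = (2*g)/(g + o) = 2*g/(g + o))
(11 - 1*3)*W(R(4, 1), -51) = (11 - 1*3)*(2*(9/2)/(9/2 - 51)) = (11 - 3)*(2*(9/2)/(-93/2)) = 8*(2*(9/2)*(-2/93)) = 8*(-6/31) = -48/31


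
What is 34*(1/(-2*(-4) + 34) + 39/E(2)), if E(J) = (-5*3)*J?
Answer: -4556/105 ≈ -43.391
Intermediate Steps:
E(J) = -15*J
34*(1/(-2*(-4) + 34) + 39/E(2)) = 34*(1/(-2*(-4) + 34) + 39/((-15*2))) = 34*(1/(8 + 34) + 39/(-30)) = 34*(1/42 + 39*(-1/30)) = 34*(1/42 - 13/10) = 34*(-134/105) = -4556/105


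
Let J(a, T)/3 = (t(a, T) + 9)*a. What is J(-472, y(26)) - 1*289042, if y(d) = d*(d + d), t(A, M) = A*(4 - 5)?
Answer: -970138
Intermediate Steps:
t(A, M) = -A (t(A, M) = A*(-1) = -A)
y(d) = 2*d² (y(d) = d*(2*d) = 2*d²)
J(a, T) = 3*a*(9 - a) (J(a, T) = 3*((-a + 9)*a) = 3*((9 - a)*a) = 3*(a*(9 - a)) = 3*a*(9 - a))
J(-472, y(26)) - 1*289042 = 3*(-472)*(9 - 1*(-472)) - 1*289042 = 3*(-472)*(9 + 472) - 289042 = 3*(-472)*481 - 289042 = -681096 - 289042 = -970138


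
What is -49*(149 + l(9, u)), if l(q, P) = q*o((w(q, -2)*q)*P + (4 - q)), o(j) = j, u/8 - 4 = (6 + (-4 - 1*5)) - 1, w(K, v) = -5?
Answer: -5096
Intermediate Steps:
u = 0 (u = 32 + 8*((6 + (-4 - 1*5)) - 1) = 32 + 8*((6 + (-4 - 5)) - 1) = 32 + 8*((6 - 9) - 1) = 32 + 8*(-3 - 1) = 32 + 8*(-4) = 32 - 32 = 0)
l(q, P) = q*(4 - q - 5*P*q) (l(q, P) = q*((-5*q)*P + (4 - q)) = q*(-5*P*q + (4 - q)) = q*(4 - q - 5*P*q))
-49*(149 + l(9, u)) = -49*(149 + 9*(4 - 1*9 - 5*0*9)) = -49*(149 + 9*(4 - 9 + 0)) = -49*(149 + 9*(-5)) = -49*(149 - 45) = -49*104 = -5096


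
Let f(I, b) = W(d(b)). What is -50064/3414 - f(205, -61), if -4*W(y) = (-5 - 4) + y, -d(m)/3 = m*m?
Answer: -1597561/569 ≈ -2807.7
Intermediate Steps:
d(m) = -3*m² (d(m) = -3*m*m = -3*m²)
W(y) = 9/4 - y/4 (W(y) = -((-5 - 4) + y)/4 = -(-9 + y)/4 = 9/4 - y/4)
f(I, b) = 9/4 + 3*b²/4 (f(I, b) = 9/4 - (-3)*b²/4 = 9/4 + 3*b²/4)
-50064/3414 - f(205, -61) = -50064/3414 - (9/4 + (¾)*(-61)²) = -50064*1/3414 - (9/4 + (¾)*3721) = -8344/569 - (9/4 + 11163/4) = -8344/569 - 1*2793 = -8344/569 - 2793 = -1597561/569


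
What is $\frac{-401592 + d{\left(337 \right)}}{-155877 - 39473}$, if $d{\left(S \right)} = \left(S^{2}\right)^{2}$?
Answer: $- \frac{12897516169}{195350} \approx -66023.0$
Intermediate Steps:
$d{\left(S \right)} = S^{4}$
$\frac{-401592 + d{\left(337 \right)}}{-155877 - 39473} = \frac{-401592 + 337^{4}}{-155877 - 39473} = \frac{-401592 + 12897917761}{-195350} = 12897516169 \left(- \frac{1}{195350}\right) = - \frac{12897516169}{195350}$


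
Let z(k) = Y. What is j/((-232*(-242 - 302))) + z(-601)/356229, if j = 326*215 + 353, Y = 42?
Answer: 8366380061/14986316544 ≈ 0.55827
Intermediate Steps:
j = 70443 (j = 70090 + 353 = 70443)
z(k) = 42
j/((-232*(-242 - 302))) + z(-601)/356229 = 70443/((-232*(-242 - 302))) + 42/356229 = 70443/((-232*(-544))) + 42*(1/356229) = 70443/126208 + 14/118743 = 8366380061/14986316544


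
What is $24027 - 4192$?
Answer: $19835$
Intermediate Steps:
$24027 - 4192 = 19835$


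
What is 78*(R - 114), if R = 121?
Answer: 546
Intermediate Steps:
78*(R - 114) = 78*(121 - 114) = 78*7 = 546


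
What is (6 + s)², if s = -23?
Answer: 289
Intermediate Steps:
(6 + s)² = (6 - 23)² = (-17)² = 289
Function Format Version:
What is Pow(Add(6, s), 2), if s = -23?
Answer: 289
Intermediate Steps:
Pow(Add(6, s), 2) = Pow(Add(6, -23), 2) = Pow(-17, 2) = 289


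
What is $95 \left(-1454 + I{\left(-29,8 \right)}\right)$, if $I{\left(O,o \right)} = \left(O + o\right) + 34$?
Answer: $-136895$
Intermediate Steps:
$I{\left(O,o \right)} = 34 + O + o$
$95 \left(-1454 + I{\left(-29,8 \right)}\right) = 95 \left(-1454 + \left(34 - 29 + 8\right)\right) = 95 \left(-1454 + 13\right) = 95 \left(-1441\right) = -136895$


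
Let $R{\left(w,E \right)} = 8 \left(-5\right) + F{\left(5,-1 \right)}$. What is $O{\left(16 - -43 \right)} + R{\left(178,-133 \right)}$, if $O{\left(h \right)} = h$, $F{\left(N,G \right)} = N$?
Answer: $24$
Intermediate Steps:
$R{\left(w,E \right)} = -35$ ($R{\left(w,E \right)} = 8 \left(-5\right) + 5 = -40 + 5 = -35$)
$O{\left(16 - -43 \right)} + R{\left(178,-133 \right)} = \left(16 - -43\right) - 35 = \left(16 + 43\right) - 35 = 59 - 35 = 24$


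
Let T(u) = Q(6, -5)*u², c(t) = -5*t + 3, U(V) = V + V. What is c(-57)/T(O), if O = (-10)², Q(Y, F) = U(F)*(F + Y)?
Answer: -9/3125 ≈ -0.0028800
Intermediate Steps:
U(V) = 2*V
c(t) = 3 - 5*t
Q(Y, F) = 2*F*(F + Y) (Q(Y, F) = (2*F)*(F + Y) = 2*F*(F + Y))
O = 100
T(u) = -10*u² (T(u) = (2*(-5)*(-5 + 6))*u² = (2*(-5)*1)*u² = -10*u²)
c(-57)/T(O) = (3 - 5*(-57))/((-10*100²)) = (3 + 285)/((-10*10000)) = 288/(-100000) = 288*(-1/100000) = -9/3125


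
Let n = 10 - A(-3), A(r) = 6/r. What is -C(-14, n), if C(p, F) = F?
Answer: -12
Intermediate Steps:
n = 12 (n = 10 - 6/(-3) = 10 - 6*(-1)/3 = 10 - 1*(-2) = 10 + 2 = 12)
-C(-14, n) = -1*12 = -12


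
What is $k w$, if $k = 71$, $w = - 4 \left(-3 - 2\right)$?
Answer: $1420$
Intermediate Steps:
$w = 20$ ($w = \left(-4\right) \left(-5\right) = 20$)
$k w = 71 \cdot 20 = 1420$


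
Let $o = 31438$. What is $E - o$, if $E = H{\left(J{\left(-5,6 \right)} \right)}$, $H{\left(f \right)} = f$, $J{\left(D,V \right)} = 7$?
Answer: $-31431$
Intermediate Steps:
$E = 7$
$E - o = 7 - 31438 = -31431$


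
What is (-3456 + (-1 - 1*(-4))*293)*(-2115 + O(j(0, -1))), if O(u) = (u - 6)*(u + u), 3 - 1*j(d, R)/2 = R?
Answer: 5367891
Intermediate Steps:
j(d, R) = 6 - 2*R
O(u) = 2*u*(-6 + u) (O(u) = (-6 + u)*(2*u) = 2*u*(-6 + u))
(-3456 + (-1 - 1*(-4))*293)*(-2115 + O(j(0, -1))) = (-3456 + (-1 - 1*(-4))*293)*(-2115 + 2*(6 - 2*(-1))*(-6 + (6 - 2*(-1)))) = (-3456 + (-1 + 4)*293)*(-2115 + 2*(6 + 2)*(-6 + (6 + 2))) = (-3456 + 3*293)*(-2115 + 2*8*(-6 + 8)) = (-3456 + 879)*(-2115 + 2*8*2) = -2577*(-2115 + 32) = -2577*(-2083) = 5367891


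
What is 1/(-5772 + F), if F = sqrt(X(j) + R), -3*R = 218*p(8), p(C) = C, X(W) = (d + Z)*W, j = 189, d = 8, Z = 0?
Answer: -4329/24986290 - sqrt(2094)/49972580 ≈ -0.00017417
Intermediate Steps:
X(W) = 8*W (X(W) = (8 + 0)*W = 8*W)
R = -1744/3 (R = -218*8/3 = -1/3*1744 = -1744/3 ≈ -581.33)
F = 2*sqrt(2094)/3 (F = sqrt(8*189 - 1744/3) = sqrt(1512 - 1744/3) = sqrt(2792/3) = 2*sqrt(2094)/3 ≈ 30.507)
1/(-5772 + F) = 1/(-5772 + 2*sqrt(2094)/3)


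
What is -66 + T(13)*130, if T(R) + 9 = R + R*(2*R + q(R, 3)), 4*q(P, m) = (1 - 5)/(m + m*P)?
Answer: 931429/21 ≈ 44354.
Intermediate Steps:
q(P, m) = -1/(m + P*m) (q(P, m) = ((1 - 5)/(m + m*P))/4 = (-4/(m + P*m))/4 = -1/(m + P*m))
T(R) = -9 + R + R*(2*R - 1/(3*(1 + R))) (T(R) = -9 + (R + R*(2*R - 1/(3*(1 + R)))) = -9 + R + R*(2*R - 1/(3*(1 + R))))
-66 + T(13)*130 = -66 + ((-⅓*13 + (1 + 13)*(-9 + 13 + 2*13²))/(1 + 13))*130 = -66 + ((-13/3 + 14*(-9 + 13 + 2*169))/14)*130 = -66 + ((-13/3 + 14*(-9 + 13 + 338))/14)*130 = -66 + ((-13/3 + 14*342)/14)*130 = -66 + ((-13/3 + 4788)/14)*130 = -66 + ((1/14)*(14351/3))*130 = -66 + (14351/42)*130 = -66 + 932815/21 = 931429/21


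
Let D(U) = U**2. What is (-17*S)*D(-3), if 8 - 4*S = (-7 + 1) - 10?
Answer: -918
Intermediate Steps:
S = 6 (S = 2 - ((-7 + 1) - 10)/4 = 2 - (-6 - 10)/4 = 2 - 1/4*(-16) = 2 + 4 = 6)
(-17*S)*D(-3) = -17*6*(-3)**2 = -102*9 = -918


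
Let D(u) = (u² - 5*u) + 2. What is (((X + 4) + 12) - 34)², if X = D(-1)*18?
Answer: 15876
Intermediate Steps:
D(u) = 2 + u² - 5*u
X = 144 (X = (2 + (-1)² - 5*(-1))*18 = (2 + 1 + 5)*18 = 8*18 = 144)
(((X + 4) + 12) - 34)² = (((144 + 4) + 12) - 34)² = ((148 + 12) - 34)² = (160 - 34)² = 126² = 15876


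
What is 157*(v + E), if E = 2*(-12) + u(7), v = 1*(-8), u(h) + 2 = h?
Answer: -4239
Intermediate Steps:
u(h) = -2 + h
v = -8
E = -19 (E = 2*(-12) + (-2 + 7) = -24 + 5 = -19)
157*(v + E) = 157*(-8 - 19) = 157*(-27) = -4239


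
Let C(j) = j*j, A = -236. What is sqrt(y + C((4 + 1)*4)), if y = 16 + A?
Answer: 6*sqrt(5) ≈ 13.416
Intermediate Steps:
y = -220 (y = 16 - 236 = -220)
C(j) = j**2
sqrt(y + C((4 + 1)*4)) = sqrt(-220 + ((4 + 1)*4)**2) = sqrt(-220 + (5*4)**2) = sqrt(-220 + 20**2) = sqrt(-220 + 400) = sqrt(180) = 6*sqrt(5)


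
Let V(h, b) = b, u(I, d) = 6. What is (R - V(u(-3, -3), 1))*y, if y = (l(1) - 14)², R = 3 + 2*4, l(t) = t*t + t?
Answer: 1440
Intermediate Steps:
l(t) = t + t² (l(t) = t² + t = t + t²)
R = 11 (R = 3 + 8 = 11)
y = 144 (y = (1*(1 + 1) - 14)² = (1*2 - 14)² = (2 - 14)² = (-12)² = 144)
(R - V(u(-3, -3), 1))*y = (11 - 1*1)*144 = (11 - 1)*144 = 10*144 = 1440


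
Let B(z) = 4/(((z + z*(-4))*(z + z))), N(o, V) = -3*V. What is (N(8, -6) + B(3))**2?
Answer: 234256/729 ≈ 321.34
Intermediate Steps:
B(z) = -2/(3*z**2) (B(z) = 4/(((z - 4*z)*(2*z))) = 4/(((-3*z)*(2*z))) = 4/((-6*z**2)) = 4*(-1/(6*z**2)) = -2/(3*z**2))
(N(8, -6) + B(3))**2 = (-3*(-6) - 2/3/3**2)**2 = (18 - 2/3*1/9)**2 = (18 - 2/27)**2 = (484/27)**2 = 234256/729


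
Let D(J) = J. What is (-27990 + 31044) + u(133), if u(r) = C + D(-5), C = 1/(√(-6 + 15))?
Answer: 9148/3 ≈ 3049.3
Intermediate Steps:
C = ⅓ (C = 1/(√9) = 1/3 = ⅓ ≈ 0.33333)
u(r) = -14/3 (u(r) = ⅓ - 5 = -14/3)
(-27990 + 31044) + u(133) = (-27990 + 31044) - 14/3 = 3054 - 14/3 = 9148/3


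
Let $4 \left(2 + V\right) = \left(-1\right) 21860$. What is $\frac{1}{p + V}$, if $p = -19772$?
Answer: $- \frac{1}{25239} \approx -3.9621 \cdot 10^{-5}$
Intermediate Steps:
$V = -5467$ ($V = -2 + \frac{\left(-1\right) 21860}{4} = -2 + \frac{1}{4} \left(-21860\right) = -2 - 5465 = -5467$)
$\frac{1}{p + V} = \frac{1}{-19772 - 5467} = \frac{1}{-25239} = - \frac{1}{25239}$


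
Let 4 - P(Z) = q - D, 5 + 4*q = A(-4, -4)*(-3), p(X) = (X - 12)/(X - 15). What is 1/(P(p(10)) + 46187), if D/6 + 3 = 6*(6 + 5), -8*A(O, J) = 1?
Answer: 32/1490245 ≈ 2.1473e-5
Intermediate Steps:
A(O, J) = -1/8 (A(O, J) = -1/8*1 = -1/8)
D = 378 (D = -18 + 6*(6*(6 + 5)) = -18 + 6*(6*11) = -18 + 6*66 = -18 + 396 = 378)
p(X) = (-12 + X)/(-15 + X)
q = -37/32 (q = -5/4 + (-1/8*(-3))/4 = -5/4 + (1/4)*(3/8) = -5/4 + 3/32 = -37/32 ≈ -1.1563)
P(Z) = 12261/32 (P(Z) = 4 - (-37/32 - 1*378) = 4 - (-37/32 - 378) = 4 - 1*(-12133/32) = 4 + 12133/32 = 12261/32)
1/(P(p(10)) + 46187) = 1/(12261/32 + 46187) = 1/(1490245/32) = 32/1490245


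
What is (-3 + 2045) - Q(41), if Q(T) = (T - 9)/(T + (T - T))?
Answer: 83690/41 ≈ 2041.2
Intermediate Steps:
Q(T) = (-9 + T)/T (Q(T) = (-9 + T)/(T + 0) = (-9 + T)/T)
(-3 + 2045) - Q(41) = (-3 + 2045) - (-9 + 41)/41 = 2042 - 32/41 = 83690/41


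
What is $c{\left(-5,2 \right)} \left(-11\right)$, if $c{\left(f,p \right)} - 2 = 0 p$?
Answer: $-22$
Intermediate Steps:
$c{\left(f,p \right)} = 2$ ($c{\left(f,p \right)} = 2 + 0 p = 2 + 0 = 2$)
$c{\left(-5,2 \right)} \left(-11\right) = 2 \left(-11\right) = -22$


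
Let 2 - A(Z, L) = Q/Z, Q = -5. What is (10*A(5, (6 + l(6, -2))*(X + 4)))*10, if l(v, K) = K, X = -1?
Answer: 300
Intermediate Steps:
A(Z, L) = 2 + 5/Z (A(Z, L) = 2 - (-5)/Z = 2 + 5/Z)
(10*A(5, (6 + l(6, -2))*(X + 4)))*10 = (10*(2 + 5/5))*10 = (10*(2 + 5*(⅕)))*10 = (10*(2 + 1))*10 = (10*3)*10 = 30*10 = 300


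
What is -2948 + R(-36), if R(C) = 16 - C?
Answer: -2896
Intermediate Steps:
-2948 + R(-36) = -2948 + (16 - 1*(-36)) = -2948 + (16 + 36) = -2948 + 52 = -2896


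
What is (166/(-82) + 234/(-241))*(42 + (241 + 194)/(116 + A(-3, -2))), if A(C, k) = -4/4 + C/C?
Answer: -5416251/39524 ≈ -137.04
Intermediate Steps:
A(C, k) = 0 (A(C, k) = -4*¼ + 1 = -1 + 1 = 0)
(166/(-82) + 234/(-241))*(42 + (241 + 194)/(116 + A(-3, -2))) = (166/(-82) + 234/(-241))*(42 + (241 + 194)/(116 + 0)) = (166*(-1/82) + 234*(-1/241))*(42 + 435/116) = (-83/41 - 234/241)*(42 + 435*(1/116)) = -29597*(42 + 15/4)/9881 = -29597/9881*183/4 = -5416251/39524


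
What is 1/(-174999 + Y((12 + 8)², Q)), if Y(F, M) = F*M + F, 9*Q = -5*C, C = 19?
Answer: -9/1609391 ≈ -5.5922e-6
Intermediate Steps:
Q = -95/9 (Q = (-5*19)/9 = (⅑)*(-95) = -95/9 ≈ -10.556)
Y(F, M) = F + F*M
1/(-174999 + Y((12 + 8)², Q)) = 1/(-174999 + (12 + 8)²*(1 - 95/9)) = 1/(-174999 + 20²*(-86/9)) = 1/(-174999 + 400*(-86/9)) = 1/(-174999 - 34400/9) = 1/(-1609391/9) = -9/1609391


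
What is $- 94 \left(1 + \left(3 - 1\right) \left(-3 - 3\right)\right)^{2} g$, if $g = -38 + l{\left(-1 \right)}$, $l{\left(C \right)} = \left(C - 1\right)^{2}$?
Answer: $386716$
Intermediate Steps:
$l{\left(C \right)} = \left(-1 + C\right)^{2}$
$g = -34$ ($g = -38 + \left(-1 - 1\right)^{2} = -38 + \left(-2\right)^{2} = -38 + 4 = -34$)
$- 94 \left(1 + \left(3 - 1\right) \left(-3 - 3\right)\right)^{2} g = - 94 \left(1 + \left(3 - 1\right) \left(-3 - 3\right)\right)^{2} \left(-34\right) = - 94 \left(1 + 2 \left(-6\right)\right)^{2} \left(-34\right) = - 94 \left(1 - 12\right)^{2} \left(-34\right) = - 94 \left(-11\right)^{2} \left(-34\right) = \left(-94\right) 121 \left(-34\right) = \left(-11374\right) \left(-34\right) = 386716$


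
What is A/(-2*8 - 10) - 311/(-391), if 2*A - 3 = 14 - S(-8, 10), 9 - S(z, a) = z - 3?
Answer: 17345/20332 ≈ 0.85309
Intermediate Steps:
S(z, a) = 12 - z (S(z, a) = 9 - (z - 3) = 9 - (-3 + z) = 9 + (3 - z) = 12 - z)
A = -3/2 (A = 3/2 + (14 - (12 - 1*(-8)))/2 = 3/2 + (14 - (12 + 8))/2 = 3/2 + (14 - 1*20)/2 = 3/2 + (14 - 20)/2 = 3/2 + (1/2)*(-6) = 3/2 - 3 = -3/2 ≈ -1.5000)
A/(-2*8 - 10) - 311/(-391) = -3/(2*(-2*8 - 10)) - 311/(-391) = -3/(2*(-16 - 10)) - 311*(-1/391) = -3/2/(-26) + 311/391 = -3/2*(-1/26) + 311/391 = 3/52 + 311/391 = 17345/20332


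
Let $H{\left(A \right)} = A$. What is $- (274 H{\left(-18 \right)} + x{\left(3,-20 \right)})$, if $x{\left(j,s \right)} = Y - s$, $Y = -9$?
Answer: $4921$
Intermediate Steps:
$x{\left(j,s \right)} = -9 - s$
$- (274 H{\left(-18 \right)} + x{\left(3,-20 \right)}) = - (274 \left(-18\right) - -11) = - (-4932 + \left(-9 + 20\right)) = - (-4932 + 11) = \left(-1\right) \left(-4921\right) = 4921$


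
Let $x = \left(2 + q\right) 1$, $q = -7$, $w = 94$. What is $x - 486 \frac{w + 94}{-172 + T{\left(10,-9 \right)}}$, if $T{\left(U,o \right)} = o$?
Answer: $\frac{90463}{181} \approx 499.8$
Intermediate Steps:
$x = -5$ ($x = \left(2 - 7\right) 1 = \left(-5\right) 1 = -5$)
$x - 486 \frac{w + 94}{-172 + T{\left(10,-9 \right)}} = -5 - 486 \frac{94 + 94}{-172 - 9} = -5 - 486 \frac{188}{-181} = -5 - 486 \cdot 188 \left(- \frac{1}{181}\right) = -5 - - \frac{91368}{181} = -5 + \frac{91368}{181} = \frac{90463}{181}$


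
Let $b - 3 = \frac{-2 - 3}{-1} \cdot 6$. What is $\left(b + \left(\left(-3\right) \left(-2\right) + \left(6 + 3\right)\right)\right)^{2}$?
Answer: $2304$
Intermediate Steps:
$b = 33$ ($b = 3 + \frac{-2 - 3}{-1} \cdot 6 = 3 + \left(-2 - 3\right) \left(-1\right) 6 = 3 + \left(-5\right) \left(-1\right) 6 = 3 + 5 \cdot 6 = 3 + 30 = 33$)
$\left(b + \left(\left(-3\right) \left(-2\right) + \left(6 + 3\right)\right)\right)^{2} = \left(33 + \left(\left(-3\right) \left(-2\right) + \left(6 + 3\right)\right)\right)^{2} = \left(33 + \left(6 + 9\right)\right)^{2} = \left(33 + 15\right)^{2} = 48^{2} = 2304$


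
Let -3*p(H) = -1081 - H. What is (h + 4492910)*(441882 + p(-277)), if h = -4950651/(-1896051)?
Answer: 1255527879734107050/632017 ≈ 1.9865e+12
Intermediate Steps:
h = 1650217/632017 (h = -4950651*(-1/1896051) = 1650217/632017 ≈ 2.6110)
p(H) = 1081/3 + H/3 (p(H) = -(-1081 - H)/3 = 1081/3 + H/3)
(h + 4492910)*(441882 + p(-277)) = (1650217/632017 + 4492910)*(441882 + (1081/3 + (⅓)*(-277))) = 2839597149687*(441882 + (1081/3 - 277/3))/632017 = 2839597149687*(441882 + 268)/632017 = (2839597149687/632017)*442150 = 1255527879734107050/632017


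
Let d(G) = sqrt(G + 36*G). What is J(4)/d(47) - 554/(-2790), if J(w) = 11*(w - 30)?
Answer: 277/1395 - 286*sqrt(1739)/1739 ≈ -6.6597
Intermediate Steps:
J(w) = -330 + 11*w (J(w) = 11*(-30 + w) = -330 + 11*w)
d(G) = sqrt(37)*sqrt(G) (d(G) = sqrt(37*G) = sqrt(37)*sqrt(G))
J(4)/d(47) - 554/(-2790) = (-330 + 11*4)/((sqrt(37)*sqrt(47))) - 554/(-2790) = (-330 + 44)/(sqrt(1739)) - 554*(-1/2790) = -286*sqrt(1739)/1739 + 277/1395 = 277/1395 - 286*sqrt(1739)/1739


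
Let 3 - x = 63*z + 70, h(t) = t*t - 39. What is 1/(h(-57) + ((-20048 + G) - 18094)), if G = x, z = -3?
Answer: -1/34810 ≈ -2.8727e-5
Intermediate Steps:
h(t) = -39 + t² (h(t) = t² - 39 = -39 + t²)
x = 122 (x = 3 - (63*(-3) + 70) = 3 - (-189 + 70) = 3 - 1*(-119) = 3 + 119 = 122)
G = 122
1/(h(-57) + ((-20048 + G) - 18094)) = 1/((-39 + (-57)²) + ((-20048 + 122) - 18094)) = 1/((-39 + 3249) + (-19926 - 18094)) = 1/(3210 - 38020) = 1/(-34810) = -1/34810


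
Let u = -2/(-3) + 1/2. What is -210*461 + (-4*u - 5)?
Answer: -290459/3 ≈ -96820.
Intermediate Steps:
u = 7/6 (u = -2*(-1/3) + 1*(1/2) = 2/3 + 1/2 = 7/6 ≈ 1.1667)
-210*461 + (-4*u - 5) = -210*461 + (-4*7/6 - 5) = -96810 + (-14/3 - 5) = -96810 - 29/3 = -290459/3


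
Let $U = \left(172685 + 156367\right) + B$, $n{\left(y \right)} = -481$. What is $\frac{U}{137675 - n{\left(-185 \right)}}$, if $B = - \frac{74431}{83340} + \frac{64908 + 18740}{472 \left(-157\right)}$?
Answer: $\frac{254019482200447}{106653450593520} \approx 2.3817$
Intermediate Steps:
$B = - \frac{1560857393}{771978420}$ ($B = \left(-74431\right) \frac{1}{83340} + \frac{83648}{-74104} = - \frac{74431}{83340} + 83648 \left(- \frac{1}{74104}\right) = - \frac{74431}{83340} - \frac{10456}{9263} = - \frac{1560857393}{771978420} \approx -2.0219$)
$U = \frac{254019482200447}{771978420}$ ($U = \left(172685 + 156367\right) - \frac{1560857393}{771978420} = 329052 - \frac{1560857393}{771978420} = \frac{254019482200447}{771978420} \approx 3.2905 \cdot 10^{5}$)
$\frac{U}{137675 - n{\left(-185 \right)}} = \frac{254019482200447}{771978420 \left(137675 - -481\right)} = \frac{254019482200447}{771978420 \left(137675 + 481\right)} = \frac{254019482200447}{771978420 \cdot 138156} = \frac{254019482200447}{771978420} \cdot \frac{1}{138156} = \frac{254019482200447}{106653450593520}$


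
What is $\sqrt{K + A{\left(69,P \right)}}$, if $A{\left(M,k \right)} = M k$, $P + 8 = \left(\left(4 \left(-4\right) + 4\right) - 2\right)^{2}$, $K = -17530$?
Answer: $i \sqrt{4558} \approx 67.513 i$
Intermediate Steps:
$P = 188$ ($P = -8 + \left(\left(4 \left(-4\right) + 4\right) - 2\right)^{2} = -8 + \left(\left(-16 + 4\right) - 2\right)^{2} = -8 + \left(-12 - 2\right)^{2} = -8 + \left(-14\right)^{2} = -8 + 196 = 188$)
$\sqrt{K + A{\left(69,P \right)}} = \sqrt{-17530 + 69 \cdot 188} = \sqrt{-17530 + 12972} = \sqrt{-4558} = i \sqrt{4558}$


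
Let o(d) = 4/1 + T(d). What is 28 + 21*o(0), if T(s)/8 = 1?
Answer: 280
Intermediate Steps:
T(s) = 8 (T(s) = 8*1 = 8)
o(d) = 12 (o(d) = 4/1 + 8 = 4*1 + 8 = 4 + 8 = 12)
28 + 21*o(0) = 28 + 21*12 = 28 + 252 = 280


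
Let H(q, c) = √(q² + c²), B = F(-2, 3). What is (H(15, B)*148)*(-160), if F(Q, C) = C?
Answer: -71040*√26 ≈ -3.6223e+5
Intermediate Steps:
B = 3
H(q, c) = √(c² + q²)
(H(15, B)*148)*(-160) = (√(3² + 15²)*148)*(-160) = (√(9 + 225)*148)*(-160) = (√234*148)*(-160) = ((3*√26)*148)*(-160) = (444*√26)*(-160) = -71040*√26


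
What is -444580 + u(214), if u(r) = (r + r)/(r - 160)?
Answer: -12003446/27 ≈ -4.4457e+5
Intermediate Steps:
u(r) = 2*r/(-160 + r) (u(r) = (2*r)/(-160 + r) = 2*r/(-160 + r))
-444580 + u(214) = -444580 + 2*214/(-160 + 214) = -444580 + 2*214/54 = -444580 + 2*214*(1/54) = -444580 + 214/27 = -12003446/27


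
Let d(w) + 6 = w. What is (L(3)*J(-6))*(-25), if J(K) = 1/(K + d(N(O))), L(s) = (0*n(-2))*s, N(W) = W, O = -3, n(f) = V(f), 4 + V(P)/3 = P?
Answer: 0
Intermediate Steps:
V(P) = -12 + 3*P
n(f) = -12 + 3*f
d(w) = -6 + w
L(s) = 0 (L(s) = (0*(-12 + 3*(-2)))*s = (0*(-12 - 6))*s = (0*(-18))*s = 0*s = 0)
J(K) = 1/(-9 + K) (J(K) = 1/(K + (-6 - 3)) = 1/(K - 9) = 1/(-9 + K))
(L(3)*J(-6))*(-25) = (0/(-9 - 6))*(-25) = (0/(-15))*(-25) = (0*(-1/15))*(-25) = 0*(-25) = 0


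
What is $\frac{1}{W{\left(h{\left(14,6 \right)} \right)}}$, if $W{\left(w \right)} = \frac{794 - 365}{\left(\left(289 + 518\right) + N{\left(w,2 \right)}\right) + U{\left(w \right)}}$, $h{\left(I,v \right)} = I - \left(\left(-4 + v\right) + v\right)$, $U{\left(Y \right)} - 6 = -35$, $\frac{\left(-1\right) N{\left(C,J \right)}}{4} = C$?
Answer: $\frac{58}{33} \approx 1.7576$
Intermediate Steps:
$N{\left(C,J \right)} = - 4 C$
$U{\left(Y \right)} = -29$ ($U{\left(Y \right)} = 6 - 35 = -29$)
$h{\left(I,v \right)} = 4 + I - 2 v$ ($h{\left(I,v \right)} = I - \left(-4 + 2 v\right) = 4 + I - 2 v$)
$W{\left(w \right)} = \frac{429}{778 - 4 w}$ ($W{\left(w \right)} = \frac{794 - 365}{\left(\left(289 + 518\right) - 4 w\right) - 29} = \frac{429}{\left(807 - 4 w\right) - 29} = \frac{429}{778 - 4 w}$)
$\frac{1}{W{\left(h{\left(14,6 \right)} \right)}} = \frac{1}{\left(-429\right) \frac{1}{-778 + 4 \left(4 + 14 - 12\right)}} = \frac{1}{\left(-429\right) \frac{1}{-778 + 4 \cdot 6}} = \frac{1}{\left(-429\right) \frac{1}{-778 + 24}} = \frac{1}{\left(-429\right) \frac{1}{-754}} = \frac{1}{\left(-429\right) \left(- \frac{1}{754}\right)} = \frac{1}{\frac{33}{58}} = \frac{58}{33}$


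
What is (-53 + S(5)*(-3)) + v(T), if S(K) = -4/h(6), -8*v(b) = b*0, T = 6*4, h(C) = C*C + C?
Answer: -369/7 ≈ -52.714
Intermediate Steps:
h(C) = C + C² (h(C) = C² + C = C + C²)
T = 24
v(b) = 0 (v(b) = -b*0/8 = -⅛*0 = 0)
S(K) = -2/21 (S(K) = -4*1/(6*(1 + 6)) = -4/(6*7) = -4/42 = -4*1/42 = -2/21)
(-53 + S(5)*(-3)) + v(T) = (-53 - 2/21*(-3)) + 0 = (-53 + 2/7) + 0 = -369/7 + 0 = -369/7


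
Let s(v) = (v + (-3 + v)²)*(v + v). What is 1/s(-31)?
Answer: -1/69750 ≈ -1.4337e-5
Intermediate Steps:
s(v) = 2*v*(v + (-3 + v)²) (s(v) = (v + (-3 + v)²)*(2*v) = 2*v*(v + (-3 + v)²))
1/s(-31) = 1/(2*(-31)*(-31 + (-3 - 31)²)) = 1/(2*(-31)*(-31 + (-34)²)) = 1/(2*(-31)*(-31 + 1156)) = 1/(2*(-31)*1125) = 1/(-69750) = -1/69750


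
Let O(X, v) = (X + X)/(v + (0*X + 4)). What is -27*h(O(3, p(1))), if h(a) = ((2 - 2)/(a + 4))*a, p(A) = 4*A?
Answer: 0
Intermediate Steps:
O(X, v) = 2*X/(4 + v) (O(X, v) = (2*X)/(v + (0 + 4)) = (2*X)/(v + 4) = (2*X)/(4 + v) = 2*X/(4 + v))
h(a) = 0 (h(a) = (0/(4 + a))*a = 0*a = 0)
-27*h(O(3, p(1))) = -27*0 = 0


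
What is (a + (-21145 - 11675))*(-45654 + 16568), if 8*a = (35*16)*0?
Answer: 954602520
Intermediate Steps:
a = 0 (a = ((35*16)*0)/8 = (560*0)/8 = (⅛)*0 = 0)
(a + (-21145 - 11675))*(-45654 + 16568) = (0 + (-21145 - 11675))*(-45654 + 16568) = (0 - 32820)*(-29086) = -32820*(-29086) = 954602520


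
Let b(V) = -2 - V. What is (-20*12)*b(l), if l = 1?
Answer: 720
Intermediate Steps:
(-20*12)*b(l) = (-20*12)*(-2 - 1*1) = -240*(-2 - 1) = -240*(-3) = 720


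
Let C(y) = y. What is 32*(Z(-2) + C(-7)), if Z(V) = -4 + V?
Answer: -416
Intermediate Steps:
32*(Z(-2) + C(-7)) = 32*((-4 - 2) - 7) = 32*(-6 - 7) = 32*(-13) = -416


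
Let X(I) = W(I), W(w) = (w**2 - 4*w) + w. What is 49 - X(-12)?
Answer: -131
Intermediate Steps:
W(w) = w**2 - 3*w
X(I) = I*(-3 + I)
49 - X(-12) = 49 - (-12)*(-3 - 12) = 49 - (-12)*(-15) = 49 - 1*180 = 49 - 180 = -131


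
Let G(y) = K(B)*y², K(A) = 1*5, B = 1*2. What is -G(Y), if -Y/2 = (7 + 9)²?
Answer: -1310720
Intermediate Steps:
Y = -512 (Y = -2*(7 + 9)² = -2*16² = -2*256 = -512)
B = 2
K(A) = 5
G(y) = 5*y²
-G(Y) = -5*(-512)² = -5*262144 = -1*1310720 = -1310720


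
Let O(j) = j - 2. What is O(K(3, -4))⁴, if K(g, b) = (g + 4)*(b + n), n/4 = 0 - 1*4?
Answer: 406586896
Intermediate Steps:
n = -16 (n = 4*(0 - 1*4) = 4*(0 - 4) = 4*(-4) = -16)
K(g, b) = (-16 + b)*(4 + g) (K(g, b) = (g + 4)*(b - 16) = (4 + g)*(-16 + b) = (-16 + b)*(4 + g))
O(j) = -2 + j
O(K(3, -4))⁴ = (-2 + (-64 - 16*3 + 4*(-4) - 4*3))⁴ = (-2 + (-64 - 48 - 16 - 12))⁴ = (-2 - 140)⁴ = (-142)⁴ = 406586896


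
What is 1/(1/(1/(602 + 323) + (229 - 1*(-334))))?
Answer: 520776/925 ≈ 563.00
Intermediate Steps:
1/(1/(1/(602 + 323) + (229 - 1*(-334)))) = 1/(1/(1/925 + (229 + 334))) = 1/(1/(1/925 + 563)) = 1/(1/(520776/925)) = 1/(925/520776) = 520776/925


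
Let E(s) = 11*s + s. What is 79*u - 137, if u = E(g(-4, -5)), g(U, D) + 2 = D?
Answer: -6773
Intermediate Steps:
g(U, D) = -2 + D
E(s) = 12*s
u = -84 (u = 12*(-2 - 5) = 12*(-7) = -84)
79*u - 137 = 79*(-84) - 137 = -6636 - 137 = -6773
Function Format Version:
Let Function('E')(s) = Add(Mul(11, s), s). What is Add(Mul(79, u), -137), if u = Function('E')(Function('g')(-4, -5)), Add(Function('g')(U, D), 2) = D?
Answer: -6773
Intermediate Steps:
Function('g')(U, D) = Add(-2, D)
Function('E')(s) = Mul(12, s)
u = -84 (u = Mul(12, Add(-2, -5)) = Mul(12, -7) = -84)
Add(Mul(79, u), -137) = Add(Mul(79, -84), -137) = Add(-6636, -137) = -6773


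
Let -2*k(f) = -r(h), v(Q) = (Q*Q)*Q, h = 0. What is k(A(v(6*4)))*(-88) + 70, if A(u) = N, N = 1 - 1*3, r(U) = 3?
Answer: -62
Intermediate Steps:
v(Q) = Q³ (v(Q) = Q²*Q = Q³)
N = -2 (N = 1 - 3 = -2)
A(u) = -2
k(f) = 3/2 (k(f) = -(-1)*3/2 = -½*(-3) = 3/2)
k(A(v(6*4)))*(-88) + 70 = (3/2)*(-88) + 70 = -132 + 70 = -62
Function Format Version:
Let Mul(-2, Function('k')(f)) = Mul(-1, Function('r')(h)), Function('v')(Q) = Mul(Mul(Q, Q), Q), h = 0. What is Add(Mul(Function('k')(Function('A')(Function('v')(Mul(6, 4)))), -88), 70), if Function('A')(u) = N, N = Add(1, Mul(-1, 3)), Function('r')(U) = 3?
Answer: -62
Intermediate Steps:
Function('v')(Q) = Pow(Q, 3) (Function('v')(Q) = Mul(Pow(Q, 2), Q) = Pow(Q, 3))
N = -2 (N = Add(1, -3) = -2)
Function('A')(u) = -2
Function('k')(f) = Rational(3, 2) (Function('k')(f) = Mul(Rational(-1, 2), Mul(-1, 3)) = Mul(Rational(-1, 2), -3) = Rational(3, 2))
Add(Mul(Function('k')(Function('A')(Function('v')(Mul(6, 4)))), -88), 70) = Add(Mul(Rational(3, 2), -88), 70) = Add(-132, 70) = -62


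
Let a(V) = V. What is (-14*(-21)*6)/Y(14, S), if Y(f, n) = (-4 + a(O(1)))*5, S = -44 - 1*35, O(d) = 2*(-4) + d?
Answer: -1764/55 ≈ -32.073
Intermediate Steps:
O(d) = -8 + d
S = -79 (S = -44 - 35 = -79)
Y(f, n) = -55 (Y(f, n) = (-4 + (-8 + 1))*5 = (-4 - 7)*5 = -11*5 = -55)
(-14*(-21)*6)/Y(14, S) = (-14*(-21)*6)/(-55) = (294*6)*(-1/55) = 1764*(-1/55) = -1764/55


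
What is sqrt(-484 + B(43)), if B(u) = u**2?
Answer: sqrt(1365) ≈ 36.946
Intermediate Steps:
sqrt(-484 + B(43)) = sqrt(-484 + 43**2) = sqrt(-484 + 1849) = sqrt(1365)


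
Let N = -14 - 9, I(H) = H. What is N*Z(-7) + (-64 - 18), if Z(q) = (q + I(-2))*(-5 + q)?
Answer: -2566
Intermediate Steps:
Z(q) = (-5 + q)*(-2 + q) (Z(q) = (q - 2)*(-5 + q) = (-2 + q)*(-5 + q) = (-5 + q)*(-2 + q))
N = -23
N*Z(-7) + (-64 - 18) = -23*(10 + (-7)² - 7*(-7)) + (-64 - 18) = -23*(10 + 49 + 49) - 82 = -23*108 - 82 = -2484 - 82 = -2566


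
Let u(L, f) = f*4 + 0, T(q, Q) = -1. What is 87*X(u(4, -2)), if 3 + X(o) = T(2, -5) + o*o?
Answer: 5220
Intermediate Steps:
u(L, f) = 4*f (u(L, f) = 4*f + 0 = 4*f)
X(o) = -4 + o² (X(o) = -3 + (-1 + o*o) = -3 + (-1 + o²) = -4 + o²)
87*X(u(4, -2)) = 87*(-4 + (4*(-2))²) = 87*(-4 + (-8)²) = 87*(-4 + 64) = 87*60 = 5220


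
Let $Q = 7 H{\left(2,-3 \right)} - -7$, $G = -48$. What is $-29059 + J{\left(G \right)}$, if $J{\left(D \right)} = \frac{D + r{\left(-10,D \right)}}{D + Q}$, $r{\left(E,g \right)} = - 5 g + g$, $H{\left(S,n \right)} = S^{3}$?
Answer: $- \frac{145247}{5} \approx -29049.0$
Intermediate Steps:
$Q = 63$ ($Q = 7 \cdot 2^{3} - -7 = 7 \cdot 8 + 7 = 56 + 7 = 63$)
$r{\left(E,g \right)} = - 4 g$
$J{\left(D \right)} = - \frac{3 D}{63 + D}$ ($J{\left(D \right)} = \frac{D - 4 D}{D + 63} = \frac{\left(-3\right) D}{63 + D} = - \frac{3 D}{63 + D}$)
$-29059 + J{\left(G \right)} = -29059 - - \frac{144}{63 - 48} = -29059 - - \frac{144}{15} = -29059 - \left(-144\right) \frac{1}{15} = -29059 + \frac{48}{5} = - \frac{145247}{5}$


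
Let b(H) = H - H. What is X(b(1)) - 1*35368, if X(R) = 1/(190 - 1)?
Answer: -6684551/189 ≈ -35368.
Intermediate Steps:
b(H) = 0
X(R) = 1/189
X(b(1)) - 1*35368 = 1/189 - 1*35368 = 1/189 - 35368 = -6684551/189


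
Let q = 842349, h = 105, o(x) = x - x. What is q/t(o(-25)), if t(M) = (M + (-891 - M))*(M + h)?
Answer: -280783/31185 ≈ -9.0038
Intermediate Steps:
o(x) = 0
t(M) = -93555 - 891*M (t(M) = (M + (-891 - M))*(M + 105) = -891*(105 + M) = -93555 - 891*M)
q/t(o(-25)) = 842349/(-93555 - 891*0) = 842349/(-93555 + 0) = 842349/(-93555) = 842349*(-1/93555) = -280783/31185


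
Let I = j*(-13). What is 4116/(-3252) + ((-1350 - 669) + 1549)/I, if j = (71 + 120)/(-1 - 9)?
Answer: -2125369/672893 ≈ -3.1586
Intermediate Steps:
j = -191/10 (j = 191/(-10) = 191*(-⅒) = -191/10 ≈ -19.100)
I = 2483/10 (I = -191/10*(-13) = 2483/10 ≈ 248.30)
4116/(-3252) + ((-1350 - 669) + 1549)/I = 4116/(-3252) + ((-1350 - 669) + 1549)/(2483/10) = 4116*(-1/3252) + (-2019 + 1549)*(10/2483) = -343/271 - 470*10/2483 = -343/271 - 4700/2483 = -2125369/672893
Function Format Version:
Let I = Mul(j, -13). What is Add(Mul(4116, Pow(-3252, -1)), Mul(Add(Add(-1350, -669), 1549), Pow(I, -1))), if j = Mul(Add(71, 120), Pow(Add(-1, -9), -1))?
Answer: Rational(-2125369, 672893) ≈ -3.1586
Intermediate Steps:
j = Rational(-191, 10) (j = Mul(191, Pow(-10, -1)) = Mul(191, Rational(-1, 10)) = Rational(-191, 10) ≈ -19.100)
I = Rational(2483, 10) (I = Mul(Rational(-191, 10), -13) = Rational(2483, 10) ≈ 248.30)
Add(Mul(4116, Pow(-3252, -1)), Mul(Add(Add(-1350, -669), 1549), Pow(I, -1))) = Add(Mul(4116, Pow(-3252, -1)), Mul(Add(Add(-1350, -669), 1549), Pow(Rational(2483, 10), -1))) = Add(Mul(4116, Rational(-1, 3252)), Mul(Add(-2019, 1549), Rational(10, 2483))) = Add(Rational(-343, 271), Mul(-470, Rational(10, 2483))) = Add(Rational(-343, 271), Rational(-4700, 2483)) = Rational(-2125369, 672893)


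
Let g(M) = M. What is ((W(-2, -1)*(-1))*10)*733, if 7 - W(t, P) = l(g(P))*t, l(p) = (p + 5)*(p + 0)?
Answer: 7330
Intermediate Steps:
l(p) = p*(5 + p) (l(p) = (5 + p)*p = p*(5 + p))
W(t, P) = 7 - P*t*(5 + P) (W(t, P) = 7 - P*(5 + P)*t = 7 - P*t*(5 + P))
((W(-2, -1)*(-1))*10)*733 = (((7 - 1*(-1)*(-2)*(5 - 1))*(-1))*10)*733 = (((7 - 1*(-1)*(-2)*4)*(-1))*10)*733 = (((7 - 8)*(-1))*10)*733 = (-1*(-1)*10)*733 = (1*10)*733 = 10*733 = 7330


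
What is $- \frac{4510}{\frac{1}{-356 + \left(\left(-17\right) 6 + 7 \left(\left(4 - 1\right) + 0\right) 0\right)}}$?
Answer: $2065580$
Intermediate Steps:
$- \frac{4510}{\frac{1}{-356 + \left(\left(-17\right) 6 + 7 \left(\left(4 - 1\right) + 0\right) 0\right)}} = - \frac{4510}{\frac{1}{-356 - \left(102 - 7 \left(3 + 0\right) 0\right)}} = - \frac{4510}{\frac{1}{-356 - \left(102 - 7 \cdot 3 \cdot 0\right)}} = - \frac{4510}{\frac{1}{-356 + \left(-102 + 7 \cdot 0\right)}} = - \frac{4510}{\frac{1}{-356 + \left(-102 + 0\right)}} = - \frac{4510}{\frac{1}{-356 - 102}} = - \frac{4510}{\frac{1}{-458}} = - \frac{4510}{- \frac{1}{458}} = \left(-4510\right) \left(-458\right) = 2065580$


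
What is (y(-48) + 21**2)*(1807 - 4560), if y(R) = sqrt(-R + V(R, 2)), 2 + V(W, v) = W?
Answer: -1214073 - 2753*I*sqrt(2) ≈ -1.2141e+6 - 3893.3*I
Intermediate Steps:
V(W, v) = -2 + W
y(R) = I*sqrt(2) (y(R) = sqrt(-R + (-2 + R)) = sqrt(-2) = I*sqrt(2))
(y(-48) + 21**2)*(1807 - 4560) = (I*sqrt(2) + 21**2)*(1807 - 4560) = (I*sqrt(2) + 441)*(-2753) = (441 + I*sqrt(2))*(-2753) = -1214073 - 2753*I*sqrt(2)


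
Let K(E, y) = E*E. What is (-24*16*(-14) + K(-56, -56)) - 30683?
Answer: -22171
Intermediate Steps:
K(E, y) = E**2
(-24*16*(-14) + K(-56, -56)) - 30683 = (-24*16*(-14) + (-56)**2) - 30683 = (-384*(-14) + 3136) - 30683 = (5376 + 3136) - 30683 = 8512 - 30683 = -22171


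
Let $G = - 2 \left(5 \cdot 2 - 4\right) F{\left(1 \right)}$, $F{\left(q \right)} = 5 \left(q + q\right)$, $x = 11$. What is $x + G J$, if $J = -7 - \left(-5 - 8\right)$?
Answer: $-709$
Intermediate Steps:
$F{\left(q \right)} = 10 q$ ($F{\left(q \right)} = 5 \cdot 2 q = 10 q$)
$J = 6$ ($J = -7 - -13 = -7 + 13 = 6$)
$G = -120$ ($G = - 2 \left(5 \cdot 2 - 4\right) 10 \cdot 1 = - 2 \left(10 - 4\right) 10 = \left(-2\right) 6 \cdot 10 = \left(-12\right) 10 = -120$)
$x + G J = 11 - 720 = -709$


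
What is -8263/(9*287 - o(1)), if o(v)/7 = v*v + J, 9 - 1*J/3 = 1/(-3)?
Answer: -8263/2380 ≈ -3.4718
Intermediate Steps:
J = 28 (J = 27 - 3/(-3) = 27 - 3*(-⅓) = 27 + 1 = 28)
o(v) = 196 + 7*v² (o(v) = 7*(v*v + 28) = 7*(v² + 28) = 7*(28 + v²) = 196 + 7*v²)
-8263/(9*287 - o(1)) = -8263/(9*287 - (196 + 7*1²)) = -8263/(2583 - (196 + 7*1)) = -8263/(2583 - (196 + 7)) = -8263/(2583 - 1*203) = -8263/(2583 - 203) = -8263/2380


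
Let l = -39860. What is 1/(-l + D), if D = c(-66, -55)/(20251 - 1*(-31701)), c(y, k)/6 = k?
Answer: 25976/1035403195 ≈ 2.5088e-5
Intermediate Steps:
c(y, k) = 6*k
D = -165/25976 (D = (6*(-55))/(20251 - 1*(-31701)) = -330/(20251 + 31701) = -330/51952 = -330*1/51952 = -165/25976 ≈ -0.0063520)
1/(-l + D) = 1/(-1*(-39860) - 165/25976) = 1/(39860 - 165/25976) = 1/(1035403195/25976) = 25976/1035403195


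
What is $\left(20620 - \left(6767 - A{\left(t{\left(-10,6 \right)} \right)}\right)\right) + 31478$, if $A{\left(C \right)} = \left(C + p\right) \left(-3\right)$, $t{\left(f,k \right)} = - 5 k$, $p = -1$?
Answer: $45424$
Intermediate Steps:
$A{\left(C \right)} = 3 - 3 C$ ($A{\left(C \right)} = \left(C - 1\right) \left(-3\right) = \left(-1 + C\right) \left(-3\right) = 3 - 3 C$)
$\left(20620 - \left(6767 - A{\left(t{\left(-10,6 \right)} \right)}\right)\right) + 31478 = \left(20620 - \left(6767 - \left(3 - 3 \left(\left(-5\right) 6\right)\right)\right)\right) + 31478 = \left(20620 - \left(6767 - \left(3 - -90\right)\right)\right) + 31478 = \left(20620 - \left(6767 - \left(3 + 90\right)\right)\right) + 31478 = \left(20620 - \left(6767 - 93\right)\right) + 31478 = \left(20620 - 6674\right) + 31478 = 13946 + 31478 = 45424$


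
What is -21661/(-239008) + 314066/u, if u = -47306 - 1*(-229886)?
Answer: 19754787977/10909520160 ≈ 1.8108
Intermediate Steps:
u = 182580 (u = -47306 + 229886 = 182580)
-21661/(-239008) + 314066/u = -21661/(-239008) + 314066/182580 = -21661*(-1/239008) + 314066*(1/182580) = 21661/239008 + 157033/91290 = 19754787977/10909520160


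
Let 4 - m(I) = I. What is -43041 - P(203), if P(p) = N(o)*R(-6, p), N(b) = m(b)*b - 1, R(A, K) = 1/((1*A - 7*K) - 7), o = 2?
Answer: -20573597/478 ≈ -43041.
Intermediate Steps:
m(I) = 4 - I
R(A, K) = 1/(-7 + A - 7*K) (R(A, K) = 1/((A - 7*K) - 7) = 1/(-7 + A - 7*K))
N(b) = -1 + b*(4 - b) (N(b) = (4 - b)*b - 1 = b*(4 - b) - 1 = -1 + b*(4 - b))
P(p) = 3/(-13 - 7*p) (P(p) = (-1 - 1*2*(-4 + 2))/(-7 - 6 - 7*p) = (-1 - 1*2*(-2))/(-13 - 7*p) = (-1 + 4)/(-13 - 7*p) = 3/(-13 - 7*p))
-43041 - P(203) = -43041 - (-3)/(13 + 7*203) = -43041 - (-3)/(13 + 1421) = -43041 - (-3)/1434 = -43041 - 1*(-1/478) = -43041 + 1/478 = -20573597/478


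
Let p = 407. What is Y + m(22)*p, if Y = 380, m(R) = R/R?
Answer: 787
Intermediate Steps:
m(R) = 1
Y + m(22)*p = 380 + 1*407 = 380 + 407 = 787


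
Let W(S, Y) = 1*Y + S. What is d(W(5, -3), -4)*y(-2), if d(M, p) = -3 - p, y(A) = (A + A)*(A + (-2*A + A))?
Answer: 0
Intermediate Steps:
W(S, Y) = S + Y (W(S, Y) = Y + S = S + Y)
y(A) = 0 (y(A) = (2*A)*(A - A) = (2*A)*0 = 0)
d(W(5, -3), -4)*y(-2) = (-3 - 1*(-4))*0 = (-3 + 4)*0 = 1*0 = 0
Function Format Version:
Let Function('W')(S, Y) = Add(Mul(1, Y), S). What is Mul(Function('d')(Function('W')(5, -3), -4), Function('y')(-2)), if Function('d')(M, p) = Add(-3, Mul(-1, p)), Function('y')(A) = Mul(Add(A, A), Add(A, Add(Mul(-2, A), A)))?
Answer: 0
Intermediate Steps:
Function('W')(S, Y) = Add(S, Y) (Function('W')(S, Y) = Add(Y, S) = Add(S, Y))
Function('y')(A) = 0 (Function('y')(A) = Mul(Mul(2, A), Add(A, Mul(-1, A))) = Mul(Mul(2, A), 0) = 0)
Mul(Function('d')(Function('W')(5, -3), -4), Function('y')(-2)) = Mul(Add(-3, Mul(-1, -4)), 0) = Mul(Add(-3, 4), 0) = Mul(1, 0) = 0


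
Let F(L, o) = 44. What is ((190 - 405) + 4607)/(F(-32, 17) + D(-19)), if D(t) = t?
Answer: 4392/25 ≈ 175.68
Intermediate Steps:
((190 - 405) + 4607)/(F(-32, 17) + D(-19)) = ((190 - 405) + 4607)/(44 - 19) = (-215 + 4607)/25 = 4392*(1/25) = 4392/25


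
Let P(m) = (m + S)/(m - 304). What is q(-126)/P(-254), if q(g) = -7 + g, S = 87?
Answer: -74214/167 ≈ -444.40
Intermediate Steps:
P(m) = (87 + m)/(-304 + m) (P(m) = (m + 87)/(m - 304) = (87 + m)/(-304 + m))
q(-126)/P(-254) = (-7 - 126)/(((87 - 254)/(-304 - 254))) = -133/(-167/(-558)) = -133/((-1/558*(-167))) = -133/167/558 = -133*558/167 = -74214/167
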